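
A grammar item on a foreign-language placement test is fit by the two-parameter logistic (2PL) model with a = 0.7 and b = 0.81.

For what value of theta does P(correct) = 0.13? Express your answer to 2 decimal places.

P(theta) = 1 / (1 + exp(−a(theta − b)))
logit = ln(0.1300/0.8700) = -1.9010
theta = b + logit/(a) = 0.81 + (-1.9010)/0.7000 = -1.9057

-1.91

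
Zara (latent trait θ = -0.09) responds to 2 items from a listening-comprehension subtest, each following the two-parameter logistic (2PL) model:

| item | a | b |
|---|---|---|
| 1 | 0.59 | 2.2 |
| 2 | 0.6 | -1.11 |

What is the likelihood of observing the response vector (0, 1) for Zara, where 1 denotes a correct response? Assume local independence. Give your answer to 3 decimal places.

0.515

P(θ) = 1 / (1 + exp(−a(θ − b)))
P_1 = 1/(1+e^{1.3511}) = 0.2057
P_2 = 1/(1+e^{-0.6120}) = 0.6484
L = (1−P_1) × P_2 = 0.7943 × 0.6484 = 0.51503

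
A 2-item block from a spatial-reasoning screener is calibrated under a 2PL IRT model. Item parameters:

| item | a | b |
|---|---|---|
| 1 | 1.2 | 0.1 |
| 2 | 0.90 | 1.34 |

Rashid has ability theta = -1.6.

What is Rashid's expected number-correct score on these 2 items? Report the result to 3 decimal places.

0.181

P(theta) = 1 / (1 + exp(−a(theta − b)))
P_1 = 1/(1+e^{2.0400}) = 0.1151
P_2 = 1/(1+e^{2.6460}) = 0.0662
E[score] = 0.1151 + 0.0662 = 0.1813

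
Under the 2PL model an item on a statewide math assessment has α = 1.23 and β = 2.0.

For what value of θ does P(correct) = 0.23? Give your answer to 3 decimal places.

1.018

P(θ) = 1 / (1 + exp(−α(θ − β)))
logit = ln(0.2300/0.7700) = -1.2083
θ = β + logit/(α) = 2.0 + (-1.2083)/1.2300 = 1.0176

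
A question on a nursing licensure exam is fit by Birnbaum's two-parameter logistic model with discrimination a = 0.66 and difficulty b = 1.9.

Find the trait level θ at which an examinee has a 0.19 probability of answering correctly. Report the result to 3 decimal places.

P(θ) = 1 / (1 + exp(−a(θ − b)))
logit = ln(0.1900/0.8100) = -1.4500
θ = b + logit/(a) = 1.9 + (-1.4500)/0.6600 = -0.2970

-0.297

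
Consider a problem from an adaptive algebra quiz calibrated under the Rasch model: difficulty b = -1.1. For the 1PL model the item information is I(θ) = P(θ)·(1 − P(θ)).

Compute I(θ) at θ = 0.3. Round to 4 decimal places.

P = 1/(1+e^{-1.4000}) = 0.8022
P(1−P) = 0.8022 × 0.1978 = 0.1587
I = P(1−P) = 0.15868

0.1587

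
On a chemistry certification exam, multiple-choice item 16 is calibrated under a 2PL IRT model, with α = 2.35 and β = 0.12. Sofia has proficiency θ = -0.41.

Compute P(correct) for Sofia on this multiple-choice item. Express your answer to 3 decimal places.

0.223

P(θ) = 1 / (1 + exp(−α(θ − β)))
Exponent: 2.35 × (-0.41 − 0.12) = -1.2455
1/(1 + e^{1.2455}) = 0.2235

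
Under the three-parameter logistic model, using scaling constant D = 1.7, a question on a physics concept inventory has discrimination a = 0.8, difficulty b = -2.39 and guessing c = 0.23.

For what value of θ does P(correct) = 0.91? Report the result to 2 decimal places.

-0.90

P(θ) = c + (1 − c) · 1 / (1 + exp(−D·a(θ − b)))
Remove guessing floor: (0.91 − 0.23)/(1 − 0.23) = 0.8831
logit = ln(0.8831/0.1169) = 2.0223
θ = b + logit/(1.7·a) = -2.39 + 2.0223/1.3600 = -0.9030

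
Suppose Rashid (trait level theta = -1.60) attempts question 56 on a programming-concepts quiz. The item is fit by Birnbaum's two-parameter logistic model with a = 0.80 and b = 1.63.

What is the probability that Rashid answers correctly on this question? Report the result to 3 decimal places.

0.070

P(theta) = 1 / (1 + exp(−a(theta − b)))
Exponent: 0.80 × (-1.60 − 1.63) = -2.5840
1/(1 + e^{2.5840}) = 0.0702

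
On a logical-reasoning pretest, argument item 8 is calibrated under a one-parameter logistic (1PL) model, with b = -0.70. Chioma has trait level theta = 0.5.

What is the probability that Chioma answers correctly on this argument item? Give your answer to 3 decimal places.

P(theta) = 1 / (1 + exp(−(theta − b)))
Exponent: (0.5 − (-0.70)) = 1.2000
1/(1 + e^{-1.2000}) = 0.7685
P = 0.7685

0.769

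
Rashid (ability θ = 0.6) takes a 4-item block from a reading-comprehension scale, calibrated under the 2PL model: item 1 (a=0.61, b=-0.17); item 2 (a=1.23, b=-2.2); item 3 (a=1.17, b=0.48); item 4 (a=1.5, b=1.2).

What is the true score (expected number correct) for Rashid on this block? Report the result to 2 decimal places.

P(θ) = 1 / (1 + exp(−a(θ − b)))
P_1 = 1/(1+e^{-0.4697}) = 0.6153
P_2 = 1/(1+e^{-3.4440}) = 0.9691
P_3 = 1/(1+e^{-0.1404}) = 0.5350
P_4 = 1/(1+e^{0.9000}) = 0.2891
E[score] = 0.6153 + 0.9691 + 0.5350 + 0.2891 = 2.4085

2.41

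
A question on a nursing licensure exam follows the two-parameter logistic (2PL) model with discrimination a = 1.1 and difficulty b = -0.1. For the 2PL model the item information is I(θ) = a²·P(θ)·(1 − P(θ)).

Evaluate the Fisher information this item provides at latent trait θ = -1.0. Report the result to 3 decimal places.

0.239

P = 1/(1+e^{0.9900}) = 0.2709
P(1−P) = 0.2709 × 0.7291 = 0.1975
I = a² × P(1−P) = 1.1² × 0.1975 = 0.23900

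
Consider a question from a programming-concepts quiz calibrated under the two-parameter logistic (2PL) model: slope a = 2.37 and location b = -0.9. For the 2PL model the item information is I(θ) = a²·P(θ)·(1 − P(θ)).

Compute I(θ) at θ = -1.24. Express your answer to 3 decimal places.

P = 1/(1+e^{0.8058}) = 0.3088
P(1−P) = 0.3088 × 0.6912 = 0.2134
I = a² × P(1−P) = 2.37² × 0.2134 = 1.19886

1.199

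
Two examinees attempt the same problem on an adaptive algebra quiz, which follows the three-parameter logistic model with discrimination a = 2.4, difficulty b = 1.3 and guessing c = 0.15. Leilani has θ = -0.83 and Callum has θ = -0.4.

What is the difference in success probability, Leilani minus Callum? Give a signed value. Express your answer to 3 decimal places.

P(θ) = c + (1 − c) · 1 / (1 + exp(−a(θ − b)))
P(Leilani) = 0.1551  [exponent -5.1120]
P(Callum) = 0.1641  [exponent -4.0800]
Difference = 0.1551 − 0.1641 = -0.0090

-0.009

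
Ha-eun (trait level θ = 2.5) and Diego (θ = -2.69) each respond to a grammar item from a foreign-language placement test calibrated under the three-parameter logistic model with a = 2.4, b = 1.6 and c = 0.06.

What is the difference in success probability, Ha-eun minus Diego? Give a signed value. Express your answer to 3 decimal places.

0.843

P(θ) = c + (1 − c) · 1 / (1 + exp(−a(θ − b)))
P(Ha-eun) = 0.9028  [exponent 2.1600]
P(Diego) = 0.0600  [exponent -10.2960]
Difference = 0.9028 − 0.0600 = 0.8428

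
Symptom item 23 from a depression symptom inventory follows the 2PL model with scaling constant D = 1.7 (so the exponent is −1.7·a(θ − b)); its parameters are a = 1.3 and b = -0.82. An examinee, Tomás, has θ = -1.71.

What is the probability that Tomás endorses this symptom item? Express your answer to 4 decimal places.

P(θ) = 1 / (1 + exp(−D·a(θ − b)))
Exponent: 1.7 × 1.3 × (-1.71 − (-0.82)) = -1.9669
1/(1 + e^{1.9669}) = 0.1227
P = 0.1227

0.1227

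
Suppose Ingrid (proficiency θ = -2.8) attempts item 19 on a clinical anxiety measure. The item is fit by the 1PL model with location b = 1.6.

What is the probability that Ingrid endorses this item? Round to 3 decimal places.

P(θ) = 1 / (1 + exp(−(θ − b)))
Exponent: (-2.8 − 1.6) = -4.4000
1/(1 + e^{4.4000}) = 0.0121
P = 0.0121

0.012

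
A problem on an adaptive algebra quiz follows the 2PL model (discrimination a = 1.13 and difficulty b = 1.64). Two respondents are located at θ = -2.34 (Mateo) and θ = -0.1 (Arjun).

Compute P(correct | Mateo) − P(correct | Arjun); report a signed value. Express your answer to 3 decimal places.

P(θ) = 1 / (1 + exp(−a(θ − b)))
P(Mateo) = 0.0110  [exponent -4.4974]
P(Arjun) = 0.1228  [exponent -1.9662]
Difference = 0.0110 − 0.1228 = -0.1118

-0.112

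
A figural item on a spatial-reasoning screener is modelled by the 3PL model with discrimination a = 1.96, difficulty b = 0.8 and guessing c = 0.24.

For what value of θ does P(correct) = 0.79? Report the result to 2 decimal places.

1.29

P(θ) = c + (1 − c) · 1 / (1 + exp(−a(θ − b)))
Remove guessing floor: (0.79 − 0.24)/(1 − 0.24) = 0.7237
logit = ln(0.7237/0.2763) = 0.9628
θ = b + logit/(a) = 0.8 + 0.9628/1.9600 = 1.2912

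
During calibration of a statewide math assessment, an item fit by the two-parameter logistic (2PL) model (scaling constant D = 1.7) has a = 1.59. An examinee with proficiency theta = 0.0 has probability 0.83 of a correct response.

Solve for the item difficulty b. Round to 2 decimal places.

-0.59

P(theta) = 1 / (1 + exp(−D·a(theta − b)))
logit(0.83) = ln(0.83/0.17) = 1.5856
b = theta − logit/(1.7·a) = 0.0 − 1.5856/2.7030 = -0.5866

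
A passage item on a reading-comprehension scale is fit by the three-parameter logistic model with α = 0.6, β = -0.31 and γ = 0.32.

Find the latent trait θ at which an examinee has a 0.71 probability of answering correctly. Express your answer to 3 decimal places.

P(θ) = γ + (1 − γ) · 1 / (1 + exp(−α(θ − β)))
Remove guessing floor: (0.71 − 0.32)/(1 − 0.32) = 0.5735
logit = ln(0.5735/0.4265) = 0.2963
θ = β + logit/(α) = -0.31 + 0.2963/0.6000 = 0.1838

0.184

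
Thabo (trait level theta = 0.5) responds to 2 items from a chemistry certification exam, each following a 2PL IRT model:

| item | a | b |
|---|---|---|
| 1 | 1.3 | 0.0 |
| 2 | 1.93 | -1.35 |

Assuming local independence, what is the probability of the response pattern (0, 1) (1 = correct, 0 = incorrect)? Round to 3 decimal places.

P(theta) = 1 / (1 + exp(−a(theta − b)))
P_1 = 1/(1+e^{-0.6500}) = 0.6570
P_2 = 1/(1+e^{-3.5705}) = 0.9726
L = (1−P_1) × P_2 = 0.3430 × 0.9726 = 0.33360

0.334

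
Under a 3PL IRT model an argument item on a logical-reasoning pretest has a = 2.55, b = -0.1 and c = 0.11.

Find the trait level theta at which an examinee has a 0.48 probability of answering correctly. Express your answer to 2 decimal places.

P(theta) = c + (1 − c) · 1 / (1 + exp(−a(theta − b)))
Remove guessing floor: (0.48 − 0.11)/(1 − 0.11) = 0.4157
logit = ln(0.4157/0.5843) = -0.3403
theta = b + logit/(a) = -0.1 + (-0.3403)/2.5500 = -0.2335

-0.23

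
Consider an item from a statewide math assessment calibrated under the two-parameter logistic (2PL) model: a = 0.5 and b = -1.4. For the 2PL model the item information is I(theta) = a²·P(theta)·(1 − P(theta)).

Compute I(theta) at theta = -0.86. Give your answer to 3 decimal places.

P = 1/(1+e^{-0.2700}) = 0.5671
P(1−P) = 0.5671 × 0.4329 = 0.2455
I = a² × P(1−P) = 0.5² × 0.2455 = 0.06137

0.061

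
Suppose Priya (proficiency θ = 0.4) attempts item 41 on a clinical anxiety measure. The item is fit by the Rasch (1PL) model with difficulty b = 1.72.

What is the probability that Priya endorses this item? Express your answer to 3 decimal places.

0.211

P(θ) = 1 / (1 + exp(−(θ − b)))
Exponent: (0.4 − 1.72) = -1.3200
1/(1 + e^{1.3200}) = 0.2108
P = 0.2108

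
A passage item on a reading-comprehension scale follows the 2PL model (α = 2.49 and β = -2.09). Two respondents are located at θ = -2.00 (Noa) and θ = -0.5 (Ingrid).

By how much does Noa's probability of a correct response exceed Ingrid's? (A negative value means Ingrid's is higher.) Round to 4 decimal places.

P(θ) = 1 / (1 + exp(−α(θ − β)))
P(Noa) = 0.5558  [exponent 0.2241]
P(Ingrid) = 0.9813  [exponent 3.9591]
Difference = 0.5558 − 0.9813 = -0.4255

-0.4255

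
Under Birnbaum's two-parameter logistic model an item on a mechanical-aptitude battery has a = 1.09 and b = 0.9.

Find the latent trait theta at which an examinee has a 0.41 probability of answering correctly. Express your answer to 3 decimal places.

0.566

P(theta) = 1 / (1 + exp(−a(theta − b)))
logit = ln(0.4100/0.5900) = -0.3640
theta = b + logit/(a) = 0.9 + (-0.3640)/1.0900 = 0.5661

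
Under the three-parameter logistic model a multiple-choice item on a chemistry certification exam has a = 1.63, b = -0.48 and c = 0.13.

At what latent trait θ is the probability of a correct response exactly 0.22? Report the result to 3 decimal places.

-1.805

P(θ) = c + (1 − c) · 1 / (1 + exp(−a(θ − b)))
Remove guessing floor: (0.22 − 0.13)/(1 − 0.13) = 0.1034
logit = ln(0.1034/0.8966) = -2.1595
θ = b + logit/(a) = -0.48 + (-2.1595)/1.6300 = -1.8048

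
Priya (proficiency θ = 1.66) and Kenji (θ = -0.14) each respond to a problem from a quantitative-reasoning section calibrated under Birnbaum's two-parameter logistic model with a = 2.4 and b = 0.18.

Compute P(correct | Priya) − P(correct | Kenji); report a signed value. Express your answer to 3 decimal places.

P(θ) = 1 / (1 + exp(−a(θ − b)))
P(Priya) = 0.9721  [exponent 3.5520]
P(Kenji) = 0.3169  [exponent -0.7680]
Difference = 0.9721 − 0.3169 = 0.6552

0.655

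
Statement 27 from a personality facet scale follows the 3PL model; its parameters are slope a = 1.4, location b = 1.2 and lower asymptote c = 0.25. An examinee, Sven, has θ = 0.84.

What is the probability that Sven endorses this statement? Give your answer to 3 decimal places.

0.532

P(θ) = c + (1 − c) · 1 / (1 + exp(−a(θ − b)))
Exponent: 1.4 × (0.84 − 1.2) = -0.5040
1/(1 + e^{0.5040}) = 0.3766
P = 0.25 + 0.75 × 0.3766 = 0.5325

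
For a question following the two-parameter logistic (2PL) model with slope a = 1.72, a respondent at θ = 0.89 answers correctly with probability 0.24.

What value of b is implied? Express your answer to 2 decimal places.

P(θ) = 1 / (1 + exp(−a(θ − b)))
logit(0.24) = ln(0.24/0.76) = -1.1527
b = θ − logit/(a) = 0.89 − (-1.1527)/1.7200 = 1.5602

1.56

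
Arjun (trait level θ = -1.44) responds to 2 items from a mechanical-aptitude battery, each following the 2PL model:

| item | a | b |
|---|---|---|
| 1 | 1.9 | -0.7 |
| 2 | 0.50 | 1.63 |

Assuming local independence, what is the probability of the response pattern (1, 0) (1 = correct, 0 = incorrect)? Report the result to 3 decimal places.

0.162

P(θ) = 1 / (1 + exp(−a(θ − b)))
P_1 = 1/(1+e^{1.4060}) = 0.1969
P_2 = 1/(1+e^{1.5350}) = 0.1773
L = P_1 × (1−P_2) = 0.1969 × 0.8227 = 0.16197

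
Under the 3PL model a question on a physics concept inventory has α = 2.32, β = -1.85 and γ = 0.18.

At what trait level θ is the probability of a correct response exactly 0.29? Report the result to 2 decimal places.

-2.65

P(θ) = γ + (1 − γ) · 1 / (1 + exp(−α(θ − β)))
Remove guessing floor: (0.29 − 0.18)/(1 − 0.18) = 0.1341
logit = ln(0.1341/0.8659) = -1.8648
θ = β + logit/(α) = -1.85 + (-1.8648)/2.3200 = -2.6538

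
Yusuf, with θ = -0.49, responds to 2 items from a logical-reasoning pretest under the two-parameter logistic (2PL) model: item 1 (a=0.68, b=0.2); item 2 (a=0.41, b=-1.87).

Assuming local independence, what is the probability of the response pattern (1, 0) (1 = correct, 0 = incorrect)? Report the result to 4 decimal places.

P(θ) = 1 / (1 + exp(−a(θ − b)))
P_1 = 1/(1+e^{0.4692}) = 0.3848
P_2 = 1/(1+e^{-0.5658}) = 0.6378
L = P_1 × (1−P_2) = 0.3848 × 0.3622 = 0.13938

0.1394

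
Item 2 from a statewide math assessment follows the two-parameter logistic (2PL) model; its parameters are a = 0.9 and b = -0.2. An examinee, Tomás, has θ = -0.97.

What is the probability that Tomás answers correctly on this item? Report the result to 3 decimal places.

P(θ) = 1 / (1 + exp(−a(θ − b)))
Exponent: 0.9 × (-0.97 − (-0.2)) = -0.6930
1/(1 + e^{0.6930}) = 0.3334

0.333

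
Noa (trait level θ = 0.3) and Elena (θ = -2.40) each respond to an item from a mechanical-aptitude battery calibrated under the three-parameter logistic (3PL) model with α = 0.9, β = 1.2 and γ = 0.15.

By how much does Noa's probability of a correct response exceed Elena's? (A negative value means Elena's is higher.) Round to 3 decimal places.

0.230

P(θ) = γ + (1 − γ) · 1 / (1 + exp(−α(θ − β)))
P(Noa) = 0.4117  [exponent -0.8100]
P(Elena) = 0.1820  [exponent -3.2400]
Difference = 0.4117 − 0.1820 = 0.2297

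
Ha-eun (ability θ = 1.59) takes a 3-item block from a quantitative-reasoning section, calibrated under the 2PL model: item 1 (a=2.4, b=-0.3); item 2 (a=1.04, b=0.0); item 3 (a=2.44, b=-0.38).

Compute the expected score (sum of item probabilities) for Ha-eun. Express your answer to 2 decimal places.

P(θ) = 1 / (1 + exp(−a(θ − b)))
P_1 = 1/(1+e^{-4.5360}) = 0.9894
P_2 = 1/(1+e^{-1.6536}) = 0.8394
P_3 = 1/(1+e^{-4.8068}) = 0.9919
E[score] = 0.9894 + 0.8394 + 0.9919 = 2.8207

2.82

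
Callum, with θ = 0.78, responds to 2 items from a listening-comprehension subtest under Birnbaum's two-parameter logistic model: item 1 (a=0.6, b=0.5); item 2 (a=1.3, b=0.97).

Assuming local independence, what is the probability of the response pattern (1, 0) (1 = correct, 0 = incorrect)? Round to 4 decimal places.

P(θ) = 1 / (1 + exp(−a(θ − b)))
P_1 = 1/(1+e^{-0.1680}) = 0.5419
P_2 = 1/(1+e^{0.2470}) = 0.4386
L = P_1 × (1−P_2) = 0.5419 × 0.5614 = 0.30424

0.3042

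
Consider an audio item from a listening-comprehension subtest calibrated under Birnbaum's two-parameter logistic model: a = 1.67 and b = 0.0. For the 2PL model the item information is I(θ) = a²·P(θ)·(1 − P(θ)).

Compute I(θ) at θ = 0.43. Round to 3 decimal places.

0.615

P = 1/(1+e^{-0.7181}) = 0.6722
P(1−P) = 0.6722 × 0.3278 = 0.2204
I = a² × P(1−P) = 1.67² × 0.2204 = 0.61454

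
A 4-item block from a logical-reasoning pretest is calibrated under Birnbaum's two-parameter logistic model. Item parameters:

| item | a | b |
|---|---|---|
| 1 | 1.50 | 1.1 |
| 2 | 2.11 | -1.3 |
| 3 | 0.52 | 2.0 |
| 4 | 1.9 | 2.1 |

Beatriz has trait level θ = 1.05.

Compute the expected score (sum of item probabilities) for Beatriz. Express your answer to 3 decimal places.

1.973

P(θ) = 1 / (1 + exp(−a(θ − b)))
P_1 = 1/(1+e^{0.0750}) = 0.4813
P_2 = 1/(1+e^{-4.9585}) = 0.9930
P_3 = 1/(1+e^{0.4940}) = 0.3790
P_4 = 1/(1+e^{1.9950}) = 0.1197
E[score] = 0.4813 + 0.9930 + 0.3790 + 0.1197 = 1.9730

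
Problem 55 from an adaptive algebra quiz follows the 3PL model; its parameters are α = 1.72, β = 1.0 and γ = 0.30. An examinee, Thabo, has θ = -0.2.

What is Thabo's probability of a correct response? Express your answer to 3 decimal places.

P(θ) = γ + (1 − γ) · 1 / (1 + exp(−α(θ − β)))
Exponent: 1.72 × (-0.2 − 1.0) = -2.0640
1/(1 + e^{2.0640}) = 0.1126
P = 0.30 + 0.70 × 0.1126 = 0.3789

0.379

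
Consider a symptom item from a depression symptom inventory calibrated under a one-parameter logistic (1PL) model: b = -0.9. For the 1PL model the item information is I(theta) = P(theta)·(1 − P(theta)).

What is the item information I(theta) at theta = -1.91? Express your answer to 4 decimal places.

0.1957

P = 1/(1+e^{1.0100}) = 0.2670
P(1−P) = 0.2670 × 0.7330 = 0.1957
I = P(1−P) = 0.19570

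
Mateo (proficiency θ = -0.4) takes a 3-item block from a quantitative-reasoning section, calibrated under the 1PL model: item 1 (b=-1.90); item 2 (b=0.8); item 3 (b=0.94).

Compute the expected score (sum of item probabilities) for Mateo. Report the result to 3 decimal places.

P(θ) = 1 / (1 + exp(−(θ − b)))
P_1 = 1/(1+e^{-1.5000}) = 0.8176
P_2 = 1/(1+e^{1.2000}) = 0.2315
P_3 = 1/(1+e^{1.3400}) = 0.2075
E[score] = 0.8176 + 0.2315 + 0.2075 = 1.2566

1.257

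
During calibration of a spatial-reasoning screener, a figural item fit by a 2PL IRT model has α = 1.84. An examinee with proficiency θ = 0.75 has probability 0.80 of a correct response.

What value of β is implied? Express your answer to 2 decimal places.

P(θ) = 1 / (1 + exp(−α(θ − β)))
logit(0.80) = ln(0.80/0.20) = 1.3863
β = θ − logit/(α) = 0.75 − 1.3863/1.8400 = -0.0034

0.00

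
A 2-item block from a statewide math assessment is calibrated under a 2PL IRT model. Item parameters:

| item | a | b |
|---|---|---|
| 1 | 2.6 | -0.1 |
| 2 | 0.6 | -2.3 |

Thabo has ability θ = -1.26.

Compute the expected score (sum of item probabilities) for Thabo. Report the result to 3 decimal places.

0.698

P(θ) = 1 / (1 + exp(−a(θ − b)))
P_1 = 1/(1+e^{3.0160}) = 0.0467
P_2 = 1/(1+e^{-0.6240}) = 0.6511
E[score] = 0.0467 + 0.6511 = 0.6978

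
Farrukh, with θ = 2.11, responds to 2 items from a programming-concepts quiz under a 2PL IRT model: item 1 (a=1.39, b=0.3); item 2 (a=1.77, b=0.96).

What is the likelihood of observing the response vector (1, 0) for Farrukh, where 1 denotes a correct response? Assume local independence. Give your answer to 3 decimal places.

0.107

P(θ) = 1 / (1 + exp(−a(θ − b)))
P_1 = 1/(1+e^{-2.5159}) = 0.9252
P_2 = 1/(1+e^{-2.0355}) = 0.8845
L = P_1 × (1−P_2) = 0.9252 × 0.1155 = 0.10689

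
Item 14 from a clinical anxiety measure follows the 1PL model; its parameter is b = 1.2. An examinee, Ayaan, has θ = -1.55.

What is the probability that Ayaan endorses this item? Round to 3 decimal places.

P(θ) = 1 / (1 + exp(−(θ − b)))
Exponent: (-1.55 − 1.2) = -2.7500
1/(1 + e^{2.7500}) = 0.0601
P = 0.0601

0.060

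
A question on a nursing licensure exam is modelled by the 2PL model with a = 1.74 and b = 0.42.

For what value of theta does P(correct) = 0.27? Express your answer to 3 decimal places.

-0.152

P(theta) = 1 / (1 + exp(−a(theta − b)))
logit = ln(0.2700/0.7300) = -0.9946
theta = b + logit/(a) = 0.42 + (-0.9946)/1.7400 = -0.1516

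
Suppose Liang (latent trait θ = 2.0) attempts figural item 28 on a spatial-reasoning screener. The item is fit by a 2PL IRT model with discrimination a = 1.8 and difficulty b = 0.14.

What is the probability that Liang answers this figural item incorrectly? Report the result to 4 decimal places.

P(θ) = 1 / (1 + exp(−a(θ − b)))
Exponent: 1.8 × (2.0 − 0.14) = 3.3480
1/(1 + e^{-3.3480}) = 0.9660
P(incorrect) = 1 − 0.9660 = 0.0340

0.0340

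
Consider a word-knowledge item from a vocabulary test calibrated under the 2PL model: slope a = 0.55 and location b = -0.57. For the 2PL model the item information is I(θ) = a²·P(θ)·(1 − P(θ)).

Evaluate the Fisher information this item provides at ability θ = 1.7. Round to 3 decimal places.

0.052

P = 1/(1+e^{-1.2485}) = 0.7770
P(1−P) = 0.7770 × 0.2230 = 0.1732
I = a² × P(1−P) = 0.55² × 0.1732 = 0.05241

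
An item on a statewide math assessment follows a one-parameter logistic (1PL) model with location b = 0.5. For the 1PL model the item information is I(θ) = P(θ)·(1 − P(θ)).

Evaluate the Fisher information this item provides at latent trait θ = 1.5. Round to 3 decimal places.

P = 1/(1+e^{-1.0000}) = 0.7311
P(1−P) = 0.7311 × 0.2689 = 0.1966
I = P(1−P) = 0.19661

0.197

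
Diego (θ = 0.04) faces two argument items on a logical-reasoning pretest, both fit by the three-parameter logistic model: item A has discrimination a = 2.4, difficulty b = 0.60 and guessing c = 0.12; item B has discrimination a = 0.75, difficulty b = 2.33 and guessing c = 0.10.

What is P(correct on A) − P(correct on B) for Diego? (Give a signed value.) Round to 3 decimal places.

0.065

P(θ) = c + (1 − c) · 1 / (1 + exp(−a(θ − b)))
P_A = 0.3020
P_B = 0.2370
P_A − P_B = 0.0651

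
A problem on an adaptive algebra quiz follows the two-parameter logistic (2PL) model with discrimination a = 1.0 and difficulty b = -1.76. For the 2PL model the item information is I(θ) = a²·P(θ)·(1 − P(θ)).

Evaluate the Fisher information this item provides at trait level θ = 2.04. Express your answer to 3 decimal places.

P = 1/(1+e^{-3.8000}) = 0.9781
P(1−P) = 0.9781 × 0.0219 = 0.0214
I = a² × P(1−P) = 1.0² × 0.0214 = 0.02140

0.021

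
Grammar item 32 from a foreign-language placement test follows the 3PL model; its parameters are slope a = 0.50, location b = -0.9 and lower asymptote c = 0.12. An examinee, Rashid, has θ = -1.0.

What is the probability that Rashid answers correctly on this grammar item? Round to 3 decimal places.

0.549

P(θ) = c + (1 − c) · 1 / (1 + exp(−a(θ − b)))
Exponent: 0.50 × (-1.0 − (-0.9)) = -0.0500
1/(1 + e^{0.0500}) = 0.4875
P = 0.12 + 0.88 × 0.4875 = 0.5490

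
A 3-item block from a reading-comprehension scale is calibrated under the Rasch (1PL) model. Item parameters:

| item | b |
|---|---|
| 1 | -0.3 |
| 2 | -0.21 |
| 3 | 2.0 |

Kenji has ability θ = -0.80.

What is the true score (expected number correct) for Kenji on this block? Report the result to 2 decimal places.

P(θ) = 1 / (1 + exp(−(θ − b)))
P_1 = 1/(1+e^{0.5000}) = 0.3775
P_2 = 1/(1+e^{0.5900}) = 0.3566
P_3 = 1/(1+e^{2.8000}) = 0.0573
E[score] = 0.3775 + 0.3566 + 0.0573 = 0.7915

0.79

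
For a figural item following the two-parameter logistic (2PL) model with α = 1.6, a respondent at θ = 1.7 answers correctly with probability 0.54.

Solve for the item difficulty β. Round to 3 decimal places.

P(θ) = 1 / (1 + exp(−α(θ − β)))
logit(0.54) = ln(0.54/0.46) = 0.1603
β = θ − logit/(α) = 1.7 − 0.1603/1.6000 = 1.5998

1.600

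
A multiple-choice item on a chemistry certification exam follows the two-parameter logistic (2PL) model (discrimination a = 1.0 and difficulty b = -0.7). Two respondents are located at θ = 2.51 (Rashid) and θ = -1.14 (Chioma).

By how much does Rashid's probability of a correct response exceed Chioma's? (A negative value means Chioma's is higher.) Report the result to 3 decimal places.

0.569

P(θ) = 1 / (1 + exp(−a(θ − b)))
P(Rashid) = 0.9612  [exponent 3.2100]
P(Chioma) = 0.3917  [exponent -0.4400]
Difference = 0.9612 − 0.3917 = 0.5695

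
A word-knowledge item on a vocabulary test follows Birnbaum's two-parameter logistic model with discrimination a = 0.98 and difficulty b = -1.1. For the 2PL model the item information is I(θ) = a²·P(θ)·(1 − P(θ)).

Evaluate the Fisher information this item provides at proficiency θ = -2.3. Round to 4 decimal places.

P = 1/(1+e^{1.1760}) = 0.2358
P(1−P) = 0.2358 × 0.7642 = 0.1802
I = a² × P(1−P) = 0.98² × 0.1802 = 0.17305

0.1730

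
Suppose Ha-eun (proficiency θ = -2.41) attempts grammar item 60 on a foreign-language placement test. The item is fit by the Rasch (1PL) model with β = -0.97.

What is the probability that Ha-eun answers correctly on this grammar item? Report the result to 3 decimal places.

0.192

P(θ) = 1 / (1 + exp(−(θ − β)))
Exponent: (-2.41 − (-0.97)) = -1.4400
1/(1 + e^{1.4400}) = 0.1915
P = 0.1915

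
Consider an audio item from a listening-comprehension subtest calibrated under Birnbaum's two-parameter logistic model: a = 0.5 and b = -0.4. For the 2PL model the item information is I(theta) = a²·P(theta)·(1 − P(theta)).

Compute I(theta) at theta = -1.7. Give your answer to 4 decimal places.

0.0563

P = 1/(1+e^{0.6500}) = 0.3430
P(1−P) = 0.3430 × 0.6570 = 0.2253
I = a² × P(1−P) = 0.5² × 0.2253 = 0.05634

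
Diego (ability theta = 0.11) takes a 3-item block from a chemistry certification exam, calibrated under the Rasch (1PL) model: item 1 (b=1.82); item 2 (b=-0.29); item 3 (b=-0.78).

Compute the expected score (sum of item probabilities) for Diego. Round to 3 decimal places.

P(theta) = 1 / (1 + exp(−(theta − b)))
P_1 = 1/(1+e^{1.7100}) = 0.1532
P_2 = 1/(1+e^{-0.4000}) = 0.5987
P_3 = 1/(1+e^{-0.8900}) = 0.7089
E[score] = 0.1532 + 0.5987 + 0.7089 = 1.4607

1.461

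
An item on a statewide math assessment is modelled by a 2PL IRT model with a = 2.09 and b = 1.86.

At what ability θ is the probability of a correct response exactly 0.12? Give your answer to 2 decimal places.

0.91

P(θ) = 1 / (1 + exp(−a(θ − b)))
logit = ln(0.1200/0.8800) = -1.9924
θ = b + logit/(a) = 1.86 + (-1.9924)/2.0900 = 0.9067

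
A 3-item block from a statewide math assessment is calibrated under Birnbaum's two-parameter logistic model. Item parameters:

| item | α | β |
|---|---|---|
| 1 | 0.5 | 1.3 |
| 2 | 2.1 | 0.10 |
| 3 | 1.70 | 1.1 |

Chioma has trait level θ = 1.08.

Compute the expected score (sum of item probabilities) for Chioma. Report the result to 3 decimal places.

P(θ) = 1 / (1 + exp(−α(θ − β)))
P_1 = 1/(1+e^{0.1100}) = 0.4725
P_2 = 1/(1+e^{-2.0580}) = 0.8868
P_3 = 1/(1+e^{0.0340}) = 0.4915
E[score] = 0.4725 + 0.8868 + 0.4915 = 1.8508

1.851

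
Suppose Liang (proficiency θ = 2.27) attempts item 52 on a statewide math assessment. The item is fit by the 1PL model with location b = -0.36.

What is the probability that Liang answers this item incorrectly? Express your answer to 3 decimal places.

0.067

P(θ) = 1 / (1 + exp(−(θ − b)))
Exponent: (2.27 − (-0.36)) = 2.6300
1/(1 + e^{-2.6300}) = 0.9328
P = 0.9328
P(incorrect) = 1 − 0.9328 = 0.0672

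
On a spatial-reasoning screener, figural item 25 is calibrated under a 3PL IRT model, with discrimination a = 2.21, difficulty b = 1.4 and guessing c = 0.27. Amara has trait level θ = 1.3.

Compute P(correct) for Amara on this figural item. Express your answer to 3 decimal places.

0.595

P(θ) = c + (1 − c) · 1 / (1 + exp(−a(θ − b)))
Exponent: 2.21 × (1.3 − 1.4) = -0.2210
1/(1 + e^{0.2210}) = 0.4450
P = 0.27 + 0.73 × 0.4450 = 0.5948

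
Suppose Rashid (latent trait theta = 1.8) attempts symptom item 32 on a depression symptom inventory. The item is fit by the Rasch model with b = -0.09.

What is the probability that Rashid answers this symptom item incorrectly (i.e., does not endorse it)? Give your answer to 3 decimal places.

0.131

P(theta) = 1 / (1 + exp(−(theta − b)))
Exponent: (1.8 − (-0.09)) = 1.8900
1/(1 + e^{-1.8900}) = 0.8688
P = 0.8688
P(incorrect) = 1 − 0.8688 = 0.1312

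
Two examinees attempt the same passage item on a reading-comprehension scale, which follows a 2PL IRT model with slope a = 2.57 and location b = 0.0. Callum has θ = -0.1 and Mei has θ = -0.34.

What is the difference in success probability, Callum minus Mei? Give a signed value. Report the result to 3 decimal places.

0.142

P(θ) = 1 / (1 + exp(−a(θ − b)))
P(Callum) = 0.4361  [exponent -0.2570]
P(Mei) = 0.2945  [exponent -0.8738]
Difference = 0.4361 − 0.2945 = 0.1416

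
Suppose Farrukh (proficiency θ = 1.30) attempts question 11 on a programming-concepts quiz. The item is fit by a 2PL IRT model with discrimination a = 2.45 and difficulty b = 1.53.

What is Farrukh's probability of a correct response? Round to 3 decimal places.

P(θ) = 1 / (1 + exp(−a(θ − b)))
Exponent: 2.45 × (1.30 − 1.53) = -0.5635
1/(1 + e^{0.5635}) = 0.3627

0.363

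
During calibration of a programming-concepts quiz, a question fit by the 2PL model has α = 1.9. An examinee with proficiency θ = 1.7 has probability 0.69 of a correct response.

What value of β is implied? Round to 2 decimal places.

P(θ) = 1 / (1 + exp(−α(θ − β)))
logit(0.69) = ln(0.69/0.31) = 0.8001
β = θ − logit/(α) = 1.7 − 0.8001/1.9000 = 1.2789

1.28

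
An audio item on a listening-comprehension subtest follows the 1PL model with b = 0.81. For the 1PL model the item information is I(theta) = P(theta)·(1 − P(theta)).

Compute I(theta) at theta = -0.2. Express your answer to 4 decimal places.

0.1957

P = 1/(1+e^{1.0100}) = 0.2670
P(1−P) = 0.2670 × 0.7330 = 0.1957
I = P(1−P) = 0.19570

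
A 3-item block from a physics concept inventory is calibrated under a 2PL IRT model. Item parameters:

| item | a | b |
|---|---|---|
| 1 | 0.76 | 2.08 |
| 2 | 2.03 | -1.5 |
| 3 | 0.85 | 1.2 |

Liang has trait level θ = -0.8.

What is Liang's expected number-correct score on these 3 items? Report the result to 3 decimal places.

1.061

P(θ) = 1 / (1 + exp(−a(θ − b)))
P_1 = 1/(1+e^{2.1888}) = 0.1008
P_2 = 1/(1+e^{-1.4210}) = 0.8055
P_3 = 1/(1+e^{1.7000}) = 0.1545
E[score] = 0.1008 + 0.8055 + 0.1545 = 1.0607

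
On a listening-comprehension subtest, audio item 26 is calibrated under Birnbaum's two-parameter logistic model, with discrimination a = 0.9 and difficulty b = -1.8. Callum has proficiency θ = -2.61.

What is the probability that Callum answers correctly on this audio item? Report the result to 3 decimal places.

0.325

P(θ) = 1 / (1 + exp(−a(θ − b)))
Exponent: 0.9 × (-2.61 − (-1.8)) = -0.7290
1/(1 + e^{0.7290}) = 0.3254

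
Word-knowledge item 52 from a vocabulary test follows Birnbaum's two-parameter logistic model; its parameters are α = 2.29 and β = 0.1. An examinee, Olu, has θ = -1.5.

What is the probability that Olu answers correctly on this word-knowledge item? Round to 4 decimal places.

0.0250

P(θ) = 1 / (1 + exp(−α(θ − β)))
Exponent: 2.29 × (-1.5 − 0.1) = -3.6640
1/(1 + e^{3.6640}) = 0.0250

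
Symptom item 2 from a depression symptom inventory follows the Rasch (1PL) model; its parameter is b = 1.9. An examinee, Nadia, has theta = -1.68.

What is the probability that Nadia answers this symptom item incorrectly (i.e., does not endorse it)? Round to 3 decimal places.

P(theta) = 1 / (1 + exp(−(theta − b)))
Exponent: (-1.68 − 1.9) = -3.5800
1/(1 + e^{3.5800}) = 0.0271
P = 0.0271
P(incorrect) = 1 − 0.0271 = 0.9729

0.973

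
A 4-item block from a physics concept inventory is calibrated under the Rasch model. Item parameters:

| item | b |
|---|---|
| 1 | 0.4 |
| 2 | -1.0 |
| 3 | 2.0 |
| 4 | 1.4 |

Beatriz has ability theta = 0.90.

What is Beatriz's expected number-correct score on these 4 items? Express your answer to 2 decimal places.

P(theta) = 1 / (1 + exp(−(theta − b)))
P_1 = 1/(1+e^{-0.5000}) = 0.6225
P_2 = 1/(1+e^{-1.9000}) = 0.8699
P_3 = 1/(1+e^{1.1000}) = 0.2497
P_4 = 1/(1+e^{0.5000}) = 0.3775
E[score] = 0.6225 + 0.8699 + 0.2497 + 0.3775 = 2.1196

2.12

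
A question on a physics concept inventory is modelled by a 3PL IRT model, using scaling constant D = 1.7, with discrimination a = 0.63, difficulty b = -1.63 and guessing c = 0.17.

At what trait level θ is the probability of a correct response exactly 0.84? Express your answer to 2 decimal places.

P(θ) = c + (1 − c) · 1 / (1 + exp(−D·a(θ − b)))
Remove guessing floor: (0.84 − 0.17)/(1 − 0.17) = 0.8072
logit = ln(0.8072/0.1928) = 1.4321
θ = b + logit/(1.7·a) = -1.63 + 1.4321/1.0710 = -0.2928

-0.29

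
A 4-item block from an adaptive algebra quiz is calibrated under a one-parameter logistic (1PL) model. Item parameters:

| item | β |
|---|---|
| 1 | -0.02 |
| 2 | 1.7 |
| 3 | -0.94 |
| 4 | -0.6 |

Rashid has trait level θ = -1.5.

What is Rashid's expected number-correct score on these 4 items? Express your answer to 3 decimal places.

0.877

P(θ) = 1 / (1 + exp(−(θ − β)))
P_1 = 1/(1+e^{1.4800}) = 0.1854
P_2 = 1/(1+e^{3.2000}) = 0.0392
P_3 = 1/(1+e^{0.5600}) = 0.3635
P_4 = 1/(1+e^{0.9000}) = 0.2891
E[score] = 0.1854 + 0.0392 + 0.3635 + 0.2891 = 0.8772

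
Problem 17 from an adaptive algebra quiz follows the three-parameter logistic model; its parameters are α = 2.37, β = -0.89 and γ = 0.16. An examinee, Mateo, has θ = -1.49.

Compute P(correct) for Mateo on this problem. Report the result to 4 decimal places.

0.3233

P(θ) = γ + (1 − γ) · 1 / (1 + exp(−α(θ − β)))
Exponent: 2.37 × (-1.49 − (-0.89)) = -1.4220
1/(1 + e^{1.4220}) = 0.1943
P = 0.16 + 0.84 × 0.1943 = 0.3233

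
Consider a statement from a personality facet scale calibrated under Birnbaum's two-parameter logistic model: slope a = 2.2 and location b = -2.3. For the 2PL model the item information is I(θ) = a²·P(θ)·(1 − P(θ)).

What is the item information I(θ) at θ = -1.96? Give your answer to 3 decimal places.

P = 1/(1+e^{-0.7480}) = 0.6787
P(1−P) = 0.6787 × 0.3213 = 0.2181
I = a² × P(1−P) = 2.2² × 0.2181 = 1.05537

1.055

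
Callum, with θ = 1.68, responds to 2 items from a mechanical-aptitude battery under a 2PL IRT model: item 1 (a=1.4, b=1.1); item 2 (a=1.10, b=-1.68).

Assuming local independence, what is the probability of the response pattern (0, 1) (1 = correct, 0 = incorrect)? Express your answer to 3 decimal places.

0.300

P(θ) = 1 / (1 + exp(−a(θ − b)))
P_1 = 1/(1+e^{-0.8120}) = 0.6925
P_2 = 1/(1+e^{-3.6960}) = 0.9758
L = (1−P_1) × P_2 = 0.3075 × 0.9758 = 0.30002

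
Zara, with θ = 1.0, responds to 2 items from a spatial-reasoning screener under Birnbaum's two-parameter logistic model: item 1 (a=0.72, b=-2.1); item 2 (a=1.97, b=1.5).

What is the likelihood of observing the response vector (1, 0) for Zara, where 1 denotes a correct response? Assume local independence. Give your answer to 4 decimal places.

P(θ) = 1 / (1 + exp(−a(θ − b)))
P_1 = 1/(1+e^{-2.2320}) = 0.9031
P_2 = 1/(1+e^{0.9850}) = 0.2719
L = P_1 × (1−P_2) = 0.9031 × 0.7281 = 0.65754

0.6575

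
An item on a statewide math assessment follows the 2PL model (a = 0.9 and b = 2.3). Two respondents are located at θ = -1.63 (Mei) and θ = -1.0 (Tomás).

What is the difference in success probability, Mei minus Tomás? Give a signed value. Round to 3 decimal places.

-0.021

P(θ) = 1 / (1 + exp(−a(θ − b)))
P(Mei) = 0.0283  [exponent -3.5370]
P(Tomás) = 0.0488  [exponent -2.9700]
Difference = 0.0283 − 0.0488 = -0.0205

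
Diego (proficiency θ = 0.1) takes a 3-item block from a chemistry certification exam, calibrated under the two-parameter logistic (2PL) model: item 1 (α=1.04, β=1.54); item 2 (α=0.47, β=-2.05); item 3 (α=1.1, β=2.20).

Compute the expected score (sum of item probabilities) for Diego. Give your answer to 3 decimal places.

1.006

P(θ) = 1 / (1 + exp(−α(θ − β)))
P_1 = 1/(1+e^{1.4976}) = 0.1828
P_2 = 1/(1+e^{-1.0105}) = 0.7331
P_3 = 1/(1+e^{2.3100}) = 0.0903
E[score] = 0.1828 + 0.7331 + 0.0903 = 1.0062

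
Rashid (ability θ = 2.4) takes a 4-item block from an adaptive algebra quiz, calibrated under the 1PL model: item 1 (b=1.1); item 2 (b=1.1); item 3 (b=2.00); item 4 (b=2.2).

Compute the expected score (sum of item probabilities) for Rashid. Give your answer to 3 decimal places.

2.720

P(θ) = 1 / (1 + exp(−(θ − b)))
P_1 = 1/(1+e^{-1.3000}) = 0.7858
P_2 = 1/(1+e^{-1.3000}) = 0.7858
P_3 = 1/(1+e^{-0.4000}) = 0.5987
P_4 = 1/(1+e^{-0.2000}) = 0.5498
E[score] = 0.7858 + 0.7858 + 0.5987 + 0.5498 = 2.7202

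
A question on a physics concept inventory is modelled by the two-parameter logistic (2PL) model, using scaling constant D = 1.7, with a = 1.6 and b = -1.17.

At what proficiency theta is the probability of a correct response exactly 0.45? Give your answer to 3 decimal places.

P(theta) = 1 / (1 + exp(−D·a(theta − b)))
logit = ln(0.4500/0.5500) = -0.2007
theta = b + logit/(1.7·a) = -1.17 + (-0.2007)/2.7200 = -1.2438

-1.244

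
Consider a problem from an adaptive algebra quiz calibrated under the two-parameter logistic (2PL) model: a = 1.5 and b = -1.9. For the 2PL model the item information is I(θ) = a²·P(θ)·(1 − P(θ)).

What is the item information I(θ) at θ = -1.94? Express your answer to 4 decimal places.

P = 1/(1+e^{0.0600}) = 0.4850
P(1−P) = 0.4850 × 0.5150 = 0.2498
I = a² × P(1−P) = 1.5² × 0.2498 = 0.56199

0.5620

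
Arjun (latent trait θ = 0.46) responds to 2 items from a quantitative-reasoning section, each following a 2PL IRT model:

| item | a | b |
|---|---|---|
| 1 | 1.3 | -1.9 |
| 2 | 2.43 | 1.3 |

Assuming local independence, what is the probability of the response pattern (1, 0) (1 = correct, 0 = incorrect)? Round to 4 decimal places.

0.8457

P(θ) = 1 / (1 + exp(−a(θ − b)))
P_1 = 1/(1+e^{-3.0680}) = 0.9556
P_2 = 1/(1+e^{2.0412}) = 0.1149
L = P_1 × (1−P_2) = 0.9556 × 0.8851 = 0.84572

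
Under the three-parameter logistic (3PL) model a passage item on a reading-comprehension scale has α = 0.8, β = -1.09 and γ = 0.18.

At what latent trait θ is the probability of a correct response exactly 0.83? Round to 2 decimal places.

0.59

P(θ) = γ + (1 − γ) · 1 / (1 + exp(−α(θ − β)))
Remove guessing floor: (0.83 − 0.18)/(1 − 0.18) = 0.7927
logit = ln(0.7927/0.2073) = 1.3412
θ = β + logit/(α) = -1.09 + 1.3412/0.8000 = 0.5865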